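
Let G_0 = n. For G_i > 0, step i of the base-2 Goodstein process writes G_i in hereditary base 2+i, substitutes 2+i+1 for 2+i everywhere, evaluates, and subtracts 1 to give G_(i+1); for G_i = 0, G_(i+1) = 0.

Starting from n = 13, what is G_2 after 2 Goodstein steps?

step 0: 13 = 2^(2 + 1) + 2^2 + 1; sub 3 for 2: 3^(3 + 1) + 3^3 + 1; = 109; G_1 = 109−1 = 108
step 1: 108 = 3^(3 + 1) + 3^3; sub 4 for 3: 4^(4 + 1) + 4^4; = 1280; G_2 = 1280−1 = 1279

1279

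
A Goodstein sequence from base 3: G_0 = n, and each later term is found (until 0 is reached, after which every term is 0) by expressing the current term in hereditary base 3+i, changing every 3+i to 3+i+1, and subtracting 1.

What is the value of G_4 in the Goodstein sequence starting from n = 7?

9

i=0: 7 = 2·3 + 1 (b=3); 3→4: 2·4 + 1 = 9; 9−1 = 8
i=1: 8 = 2·4 (b=4); 4→5: 2·5 = 10; 10−1 = 9
i=2: 9 = 5 + 4 (b=5); 5→6: 6 + 4 = 10; 10−1 = 9
i=3: 9 = 6 + 3 (b=6); 6→7: 7 + 3 = 10; 10−1 = 9
i=4: 9 = 7 + 2 (b=7); 7→8: 8 + 2 = 10; 10−1 = 9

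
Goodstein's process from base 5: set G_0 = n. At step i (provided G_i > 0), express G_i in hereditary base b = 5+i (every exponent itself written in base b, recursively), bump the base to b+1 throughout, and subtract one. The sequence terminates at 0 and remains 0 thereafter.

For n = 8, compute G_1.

[0] 8 ≡ 5 + 3 (base 5). Lift 6: 9. −1: 8.
[1] 8 ≡ 6 + 2 (base 6). Lift 7: 9. −1: 8.

8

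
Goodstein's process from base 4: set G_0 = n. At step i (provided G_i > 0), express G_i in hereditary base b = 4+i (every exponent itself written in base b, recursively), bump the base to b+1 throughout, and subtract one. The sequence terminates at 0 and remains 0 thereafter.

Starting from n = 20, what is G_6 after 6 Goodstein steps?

step 0: 20 = 4^2 + 4; sub 5 for 4: 5^2 + 5; = 30; G_1 = 30−1 = 29
step 1: 29 = 5^2 + 4; sub 6 for 5: 6^2 + 4; = 40; G_2 = 40−1 = 39
step 2: 39 = 6^2 + 3; sub 7 for 6: 7^2 + 3; = 52; G_3 = 52−1 = 51
step 3: 51 = 7^2 + 2; sub 8 for 7: 8^2 + 2; = 66; G_4 = 66−1 = 65
step 4: 65 = 8^2 + 1; sub 9 for 8: 9^2 + 1; = 82; G_5 = 82−1 = 81
step 5: 81 = 9^2; sub 10 for 9: 10^2; = 100; G_6 = 100−1 = 99
step 6: 99 = 9·10 + 9; sub 11 for 10: 9·11 + 9; = 108; G_7 = 108−1 = 107

99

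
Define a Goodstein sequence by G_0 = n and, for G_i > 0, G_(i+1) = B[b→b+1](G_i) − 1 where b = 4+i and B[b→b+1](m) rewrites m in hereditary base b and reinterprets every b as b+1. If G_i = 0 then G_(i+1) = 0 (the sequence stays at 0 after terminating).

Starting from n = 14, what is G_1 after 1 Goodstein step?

16

i=0: 14 = 3·4 + 2 (b=4); 4→5: 3·5 + 2 = 17; 17−1 = 16
i=1: 16 = 3·5 + 1 (b=5); 5→6: 3·6 + 1 = 19; 19−1 = 18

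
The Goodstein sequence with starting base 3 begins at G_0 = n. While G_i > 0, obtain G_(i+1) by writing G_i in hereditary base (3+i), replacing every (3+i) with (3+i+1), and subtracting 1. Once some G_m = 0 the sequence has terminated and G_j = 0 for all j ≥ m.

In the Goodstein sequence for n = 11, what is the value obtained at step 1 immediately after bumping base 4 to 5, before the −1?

26

base 3: 11 = 3^2 + 2; at 4: 4^2 + 2 = 18; next = 17
base 4: 17 = 4^2 + 1; at 5: 5^2 + 1 = 26; next = 25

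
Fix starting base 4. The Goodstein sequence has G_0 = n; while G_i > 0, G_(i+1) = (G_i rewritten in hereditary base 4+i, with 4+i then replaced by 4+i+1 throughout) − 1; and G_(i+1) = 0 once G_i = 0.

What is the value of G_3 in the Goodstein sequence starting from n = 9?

11

(0) 9|_4 = 2·4 + 1 ↦ 2·5 + 1|_5 = 11 ⇒ 10
(1) 10|_5 = 2·5 ↦ 2·6|_6 = 12 ⇒ 11
(2) 11|_6 = 6 + 5 ↦ 7 + 5|_7 = 12 ⇒ 11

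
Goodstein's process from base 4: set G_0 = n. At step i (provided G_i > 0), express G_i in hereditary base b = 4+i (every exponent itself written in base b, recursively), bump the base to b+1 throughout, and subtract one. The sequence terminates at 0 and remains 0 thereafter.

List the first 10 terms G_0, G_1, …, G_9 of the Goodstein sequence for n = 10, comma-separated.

10, 11, 12, 13, 13, 13, 13, 13, 13, 13

step 0: 10 = 2·4 + 2; sub 5 for 4: 2·5 + 2; = 12; G_1 = 12−1 = 11
step 1: 11 = 2·5 + 1; sub 6 for 5: 2·6 + 1; = 13; G_2 = 13−1 = 12
step 2: 12 = 2·6; sub 7 for 6: 2·7; = 14; G_3 = 14−1 = 13
step 3: 13 = 7 + 6; sub 8 for 7: 8 + 6; = 14; G_4 = 14−1 = 13
step 4: 13 = 8 + 5; sub 9 for 8: 9 + 5; = 14; G_5 = 14−1 = 13
step 5: 13 = 9 + 4; sub 10 for 9: 10 + 4; = 14; G_6 = 14−1 = 13
step 6: 13 = 10 + 3; sub 11 for 10: 11 + 3; = 14; G_7 = 14−1 = 13
step 7: 13 = 11 + 2; sub 12 for 11: 12 + 2; = 14; G_8 = 14−1 = 13
step 8: 13 = 12 + 1; sub 13 for 12: 13 + 1; = 14; G_9 = 14−1 = 13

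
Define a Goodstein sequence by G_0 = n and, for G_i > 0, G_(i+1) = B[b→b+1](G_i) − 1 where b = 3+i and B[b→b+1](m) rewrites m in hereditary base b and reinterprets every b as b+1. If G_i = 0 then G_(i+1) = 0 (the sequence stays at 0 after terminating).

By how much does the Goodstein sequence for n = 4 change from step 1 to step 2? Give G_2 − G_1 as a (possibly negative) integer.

base 3: 4 = 3 + 1; at 4: 4 + 1 = 5; next = 4
base 4: 4 = 4; at 5: 5 = 5; next = 4

0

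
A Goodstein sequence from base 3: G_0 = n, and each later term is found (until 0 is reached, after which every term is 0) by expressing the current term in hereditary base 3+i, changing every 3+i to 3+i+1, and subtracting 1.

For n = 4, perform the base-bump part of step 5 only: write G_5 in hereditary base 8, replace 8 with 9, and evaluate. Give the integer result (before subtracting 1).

1

G_0=4  [base 3] 3 + 1  →[3↦4]→  4 + 1 = 5  −1 ⇒ G_1=4
G_1=4  [base 4] 4  →[4↦5]→  5 = 5  −1 ⇒ G_2=4
G_2=4  [base 5] 4  →[5↦6]→  4 = 4  −1 ⇒ G_3=3
G_3=3  [base 6] 3  →[6↦7]→  3 = 3  −1 ⇒ G_4=2
G_4=2  [base 7] 2  →[7↦8]→  2 = 2  −1 ⇒ G_5=1
G_5=1  [base 8] 1  →[8↦9]→  1 = 1  −1 ⇒ G_6=0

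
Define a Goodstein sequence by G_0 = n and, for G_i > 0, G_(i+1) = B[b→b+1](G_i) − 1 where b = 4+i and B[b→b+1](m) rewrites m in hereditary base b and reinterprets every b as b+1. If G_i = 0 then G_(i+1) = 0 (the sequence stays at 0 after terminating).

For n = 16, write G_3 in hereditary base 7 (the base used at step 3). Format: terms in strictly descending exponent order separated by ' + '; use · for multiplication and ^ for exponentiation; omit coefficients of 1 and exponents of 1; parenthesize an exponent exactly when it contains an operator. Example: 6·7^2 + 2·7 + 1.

(0) 16|_4 = 4^2 ↦ 5^2|_5 = 25 ⇒ 24
(1) 24|_5 = 4·5 + 4 ↦ 4·6 + 4|_6 = 28 ⇒ 27
(2) 27|_6 = 4·6 + 3 ↦ 4·7 + 3|_7 = 31 ⇒ 30
(3) 30|_7 = 4·7 + 2 ↦ 4·8 + 2|_8 = 34 ⇒ 33

4·7 + 2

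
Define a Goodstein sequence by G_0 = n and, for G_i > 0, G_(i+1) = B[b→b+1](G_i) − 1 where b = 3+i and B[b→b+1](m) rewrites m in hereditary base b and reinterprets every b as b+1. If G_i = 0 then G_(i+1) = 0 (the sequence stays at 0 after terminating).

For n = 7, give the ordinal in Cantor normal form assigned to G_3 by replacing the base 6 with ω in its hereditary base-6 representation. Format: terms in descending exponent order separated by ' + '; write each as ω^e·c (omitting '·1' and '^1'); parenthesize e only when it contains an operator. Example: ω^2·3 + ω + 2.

i=0: 7 = 2·3 + 1 (b=3); 3→4: 2·4 + 1 = 9; 9−1 = 8
i=1: 8 = 2·4 (b=4); 4→5: 2·5 = 10; 10−1 = 9
i=2: 9 = 5 + 4 (b=5); 5→6: 6 + 4 = 10; 10−1 = 9
i=3: 9 = 6 + 3 (b=6); 6→7: 7 + 3 = 10; 10−1 = 9

ω + 3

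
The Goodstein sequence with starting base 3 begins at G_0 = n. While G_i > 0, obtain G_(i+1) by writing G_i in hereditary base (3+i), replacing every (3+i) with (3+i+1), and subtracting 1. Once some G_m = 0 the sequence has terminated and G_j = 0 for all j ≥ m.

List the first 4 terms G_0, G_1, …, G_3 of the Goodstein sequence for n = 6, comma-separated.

6, 7, 7, 7

base 3: 6 = 2·3; at 4: 2·4 = 8; next = 7
base 4: 7 = 4 + 3; at 5: 5 + 3 = 8; next = 7
base 5: 7 = 5 + 2; at 6: 6 + 2 = 8; next = 7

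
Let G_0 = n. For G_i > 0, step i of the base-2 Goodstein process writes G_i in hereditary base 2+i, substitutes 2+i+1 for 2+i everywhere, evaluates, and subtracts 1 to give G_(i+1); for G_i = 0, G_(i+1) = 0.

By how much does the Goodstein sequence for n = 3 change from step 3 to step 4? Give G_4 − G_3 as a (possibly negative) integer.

-1

3 —HB2→ 2 + 1 —bump→ 3 + 1 = 4 —(−1)→ 3
3 —HB3→ 3 —bump→ 4 = 4 —(−1)→ 3
3 —HB4→ 3 —bump→ 3 = 3 —(−1)→ 2
2 —HB5→ 2 —bump→ 2 = 2 —(−1)→ 1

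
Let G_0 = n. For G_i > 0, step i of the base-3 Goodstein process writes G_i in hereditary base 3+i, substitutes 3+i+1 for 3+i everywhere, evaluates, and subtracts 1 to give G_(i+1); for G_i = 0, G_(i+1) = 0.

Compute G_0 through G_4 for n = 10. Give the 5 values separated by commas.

base 3: 10 = 3^2 + 1; at 4: 4^2 + 1 = 17; next = 16
base 4: 16 = 4^2; at 5: 5^2 = 25; next = 24
base 5: 24 = 4·5 + 4; at 6: 4·6 + 4 = 28; next = 27
base 6: 27 = 4·6 + 3; at 7: 4·7 + 3 = 31; next = 30

10, 16, 24, 27, 30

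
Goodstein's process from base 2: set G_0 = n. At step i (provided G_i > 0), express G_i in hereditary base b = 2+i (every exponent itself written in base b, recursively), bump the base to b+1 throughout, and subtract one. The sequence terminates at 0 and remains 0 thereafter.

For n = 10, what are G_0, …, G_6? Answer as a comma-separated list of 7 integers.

G_0 = 10. HB_2(10) = 2^(2 + 1) + 2. Bump = 84. G_1 = 83.
G_1 = 83. HB_3(83) = 3^(3 + 1) + 2. Bump = 1026. G_2 = 1025.
G_2 = 1025. HB_4(1025) = 4^(4 + 1) + 1. Bump = 15626. G_3 = 15625.
G_3 = 15625. HB_5(15625) = 5^(5 + 1). Bump = 279936. G_4 = 279935.
G_4 = 279935. HB_6(279935) = 5·6^6 + 5·6^5 + 5·6^4 + 5·6^3 + 5·6^2 + 5·6 + 5. Bump = 4215755. G_5 = 4215754.
G_5 = 4215754. HB_7(4215754) = 5·7^7 + 5·7^5 + 5·7^4 + 5·7^3 + 5·7^2 + 5·7 + 4. Bump = 84073324. G_6 = 84073323.

10, 83, 1025, 15625, 279935, 4215754, 84073323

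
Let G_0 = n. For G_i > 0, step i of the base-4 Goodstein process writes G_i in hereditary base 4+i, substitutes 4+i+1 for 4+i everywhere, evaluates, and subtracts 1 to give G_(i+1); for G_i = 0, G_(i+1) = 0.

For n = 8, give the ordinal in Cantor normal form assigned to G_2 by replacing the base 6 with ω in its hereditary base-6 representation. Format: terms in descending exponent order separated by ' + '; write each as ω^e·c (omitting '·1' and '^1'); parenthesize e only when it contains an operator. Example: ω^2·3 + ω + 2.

ω + 3

G_0=8  [base 4] 2·4  →[4↦5]→  2·5 = 10  −1 ⇒ G_1=9
G_1=9  [base 5] 5 + 4  →[5↦6]→  6 + 4 = 10  −1 ⇒ G_2=9
G_2=9  [base 6] 6 + 3  →[6↦7]→  7 + 3 = 10  −1 ⇒ G_3=9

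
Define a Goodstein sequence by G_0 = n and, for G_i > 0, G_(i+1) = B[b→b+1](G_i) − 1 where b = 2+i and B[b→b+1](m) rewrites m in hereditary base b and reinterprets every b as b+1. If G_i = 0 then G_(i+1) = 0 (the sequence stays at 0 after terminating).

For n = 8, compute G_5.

1647195

step 0: 8 = 2^(2 + 1); sub 3 for 2: 3^(3 + 1); = 81; G_1 = 81−1 = 80
step 1: 80 = 2·3^3 + 2·3^2 + 2·3 + 2; sub 4 for 3: 2·4^4 + 2·4^2 + 2·4 + 2; = 554; G_2 = 554−1 = 553
step 2: 553 = 2·4^4 + 2·4^2 + 2·4 + 1; sub 5 for 4: 2·5^5 + 2·5^2 + 2·5 + 1; = 6311; G_3 = 6311−1 = 6310
step 3: 6310 = 2·5^5 + 2·5^2 + 2·5; sub 6 for 5: 2·6^6 + 2·6^2 + 2·6; = 93396; G_4 = 93396−1 = 93395
step 4: 93395 = 2·6^6 + 2·6^2 + 6 + 5; sub 7 for 6: 2·7^7 + 2·7^2 + 7 + 5; = 1647196; G_5 = 1647196−1 = 1647195
step 5: 1647195 = 2·7^7 + 2·7^2 + 7 + 4; sub 8 for 7: 2·8^8 + 2·8^2 + 8 + 4; = 33554572; G_6 = 33554572−1 = 33554571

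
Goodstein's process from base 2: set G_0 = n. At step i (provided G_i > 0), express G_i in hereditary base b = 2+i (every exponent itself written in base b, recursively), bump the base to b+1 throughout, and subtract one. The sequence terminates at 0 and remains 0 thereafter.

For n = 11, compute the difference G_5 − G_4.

5484864

base 2: 11 = 2^(2 + 1) + 2 + 1; at 3: 3^(3 + 1) + 3 + 1 = 85; next = 84
base 3: 84 = 3^(3 + 1) + 3; at 4: 4^(4 + 1) + 4 = 1028; next = 1027
base 4: 1027 = 4^(4 + 1) + 3; at 5: 5^(5 + 1) + 3 = 15628; next = 15627
base 5: 15627 = 5^(5 + 1) + 2; at 6: 6^(6 + 1) + 2 = 279938; next = 279937
base 6: 279937 = 6^(6 + 1) + 1; at 7: 7^(7 + 1) + 1 = 5764802; next = 5764801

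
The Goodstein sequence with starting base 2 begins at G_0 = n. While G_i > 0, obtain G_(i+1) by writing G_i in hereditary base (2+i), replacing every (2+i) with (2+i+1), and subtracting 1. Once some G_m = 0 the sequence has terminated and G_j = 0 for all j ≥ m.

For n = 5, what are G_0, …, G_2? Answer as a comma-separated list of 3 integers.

step 0: 5 = 2^2 + 1; sub 3 for 2: 3^3 + 1; = 28; G_1 = 28−1 = 27
step 1: 27 = 3^3; sub 4 for 3: 4^4; = 256; G_2 = 256−1 = 255

5, 27, 255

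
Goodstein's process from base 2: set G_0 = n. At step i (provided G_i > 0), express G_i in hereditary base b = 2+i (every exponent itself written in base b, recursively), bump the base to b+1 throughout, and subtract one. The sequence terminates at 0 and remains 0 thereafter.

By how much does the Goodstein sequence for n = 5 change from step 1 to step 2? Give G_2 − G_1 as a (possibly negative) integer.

5 —HB2→ 2^2 + 1 —bump→ 3^3 + 1 = 28 —(−1)→ 27
27 —HB3→ 3^3 —bump→ 4^4 = 256 —(−1)→ 255

228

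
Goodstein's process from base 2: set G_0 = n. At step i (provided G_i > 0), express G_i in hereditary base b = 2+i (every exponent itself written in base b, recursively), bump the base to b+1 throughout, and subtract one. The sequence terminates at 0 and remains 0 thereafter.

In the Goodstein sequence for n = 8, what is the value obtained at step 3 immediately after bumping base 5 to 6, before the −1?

93396

G_0=8  [base 2] 2^(2 + 1)  →[2↦3]→  3^(3 + 1) = 81  −1 ⇒ G_1=80
G_1=80  [base 3] 2·3^3 + 2·3^2 + 2·3 + 2  →[3↦4]→  2·4^4 + 2·4^2 + 2·4 + 2 = 554  −1 ⇒ G_2=553
G_2=553  [base 4] 2·4^4 + 2·4^2 + 2·4 + 1  →[4↦5]→  2·5^5 + 2·5^2 + 2·5 + 1 = 6311  −1 ⇒ G_3=6310
G_3=6310  [base 5] 2·5^5 + 2·5^2 + 2·5  →[5↦6]→  2·6^6 + 2·6^2 + 2·6 = 93396  −1 ⇒ G_4=93395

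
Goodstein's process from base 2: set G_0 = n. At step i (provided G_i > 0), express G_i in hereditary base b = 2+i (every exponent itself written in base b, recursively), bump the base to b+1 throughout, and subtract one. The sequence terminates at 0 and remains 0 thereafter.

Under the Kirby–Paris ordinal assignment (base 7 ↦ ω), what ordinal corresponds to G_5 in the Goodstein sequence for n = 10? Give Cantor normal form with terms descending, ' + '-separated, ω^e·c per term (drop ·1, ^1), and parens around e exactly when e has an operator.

step 0: 10 = 2^(2 + 1) + 2; sub 3 for 2: 3^(3 + 1) + 3; = 84; G_1 = 84−1 = 83
step 1: 83 = 3^(3 + 1) + 2; sub 4 for 3: 4^(4 + 1) + 2; = 1026; G_2 = 1026−1 = 1025
step 2: 1025 = 4^(4 + 1) + 1; sub 5 for 4: 5^(5 + 1) + 1; = 15626; G_3 = 15626−1 = 15625
step 3: 15625 = 5^(5 + 1); sub 6 for 5: 6^(6 + 1); = 279936; G_4 = 279936−1 = 279935
step 4: 279935 = 5·6^6 + 5·6^5 + 5·6^4 + 5·6^3 + 5·6^2 + 5·6 + 5; sub 7 for 6: 5·7^7 + 5·7^5 + 5·7^4 + 5·7^3 + 5·7^2 + 5·7 + 5; = 4215755; G_5 = 4215755−1 = 4215754
step 5: 4215754 = 5·7^7 + 5·7^5 + 5·7^4 + 5·7^3 + 5·7^2 + 5·7 + 4; sub 8 for 7: 5·8^8 + 5·8^5 + 5·8^4 + 5·8^3 + 5·8^2 + 5·8 + 4; = 84073324; G_6 = 84073324−1 = 84073323

ω^ω·5 + ω^5·5 + ω^4·5 + ω^3·5 + ω^2·5 + ω·5 + 4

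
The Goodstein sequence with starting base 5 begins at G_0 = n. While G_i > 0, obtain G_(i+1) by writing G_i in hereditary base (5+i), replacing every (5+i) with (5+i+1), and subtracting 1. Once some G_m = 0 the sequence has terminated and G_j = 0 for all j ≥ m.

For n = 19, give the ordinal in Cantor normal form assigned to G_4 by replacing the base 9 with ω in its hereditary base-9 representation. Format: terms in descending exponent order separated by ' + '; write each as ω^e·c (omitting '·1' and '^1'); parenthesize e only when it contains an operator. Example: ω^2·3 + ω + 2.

ω·3

(0) 19|_5 = 3·5 + 4 ↦ 3·6 + 4|_6 = 22 ⇒ 21
(1) 21|_6 = 3·6 + 3 ↦ 3·7 + 3|_7 = 24 ⇒ 23
(2) 23|_7 = 3·7 + 2 ↦ 3·8 + 2|_8 = 26 ⇒ 25
(3) 25|_8 = 3·8 + 1 ↦ 3·9 + 1|_9 = 28 ⇒ 27
(4) 27|_9 = 3·9 ↦ 3·10|_10 = 30 ⇒ 29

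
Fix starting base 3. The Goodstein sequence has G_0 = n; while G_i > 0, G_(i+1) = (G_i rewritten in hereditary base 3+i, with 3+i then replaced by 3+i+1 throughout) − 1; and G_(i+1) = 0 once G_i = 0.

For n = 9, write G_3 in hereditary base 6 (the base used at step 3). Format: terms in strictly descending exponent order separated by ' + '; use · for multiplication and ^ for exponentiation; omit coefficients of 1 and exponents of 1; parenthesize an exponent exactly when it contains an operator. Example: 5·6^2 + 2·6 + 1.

3·6 + 1

9 —HB3→ 3^2 —bump→ 4^2 = 16 —(−1)→ 15
15 —HB4→ 3·4 + 3 —bump→ 3·5 + 3 = 18 —(−1)→ 17
17 —HB5→ 3·5 + 2 —bump→ 3·6 + 2 = 20 —(−1)→ 19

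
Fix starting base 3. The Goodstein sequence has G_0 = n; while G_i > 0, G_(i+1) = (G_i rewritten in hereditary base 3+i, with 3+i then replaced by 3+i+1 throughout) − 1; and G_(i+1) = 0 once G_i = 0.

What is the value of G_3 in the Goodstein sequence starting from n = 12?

37

base 3: 12 = 3^2 + 3; at 4: 4^2 + 4 = 20; next = 19
base 4: 19 = 4^2 + 3; at 5: 5^2 + 3 = 28; next = 27
base 5: 27 = 5^2 + 2; at 6: 6^2 + 2 = 38; next = 37
base 6: 37 = 6^2 + 1; at 7: 7^2 + 1 = 50; next = 49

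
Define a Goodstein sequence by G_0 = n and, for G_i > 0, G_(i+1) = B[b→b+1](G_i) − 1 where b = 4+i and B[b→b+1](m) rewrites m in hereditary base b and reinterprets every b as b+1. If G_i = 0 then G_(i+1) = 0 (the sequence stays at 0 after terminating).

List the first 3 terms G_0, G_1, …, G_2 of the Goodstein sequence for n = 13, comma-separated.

13, 15, 17

[0] 13 ≡ 3·4 + 1 (base 4). Lift 5: 16. −1: 15.
[1] 15 ≡ 3·5 (base 5). Lift 6: 18. −1: 17.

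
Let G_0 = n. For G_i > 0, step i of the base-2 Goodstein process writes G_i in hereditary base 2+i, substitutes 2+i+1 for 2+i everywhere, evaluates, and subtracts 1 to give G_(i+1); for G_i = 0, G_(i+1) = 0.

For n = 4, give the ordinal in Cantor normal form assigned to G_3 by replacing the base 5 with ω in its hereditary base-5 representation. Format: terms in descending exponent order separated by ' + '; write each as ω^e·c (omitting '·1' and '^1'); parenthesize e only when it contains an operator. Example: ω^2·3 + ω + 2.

G_0=4  [base 2] 2^2  →[2↦3]→  3^3 = 27  −1 ⇒ G_1=26
G_1=26  [base 3] 2·3^2 + 2·3 + 2  →[3↦4]→  2·4^2 + 2·4 + 2 = 42  −1 ⇒ G_2=41
G_2=41  [base 4] 2·4^2 + 2·4 + 1  →[4↦5]→  2·5^2 + 2·5 + 1 = 61  −1 ⇒ G_3=60
G_3=60  [base 5] 2·5^2 + 2·5  →[5↦6]→  2·6^2 + 2·6 = 84  −1 ⇒ G_4=83

ω^2·2 + ω·2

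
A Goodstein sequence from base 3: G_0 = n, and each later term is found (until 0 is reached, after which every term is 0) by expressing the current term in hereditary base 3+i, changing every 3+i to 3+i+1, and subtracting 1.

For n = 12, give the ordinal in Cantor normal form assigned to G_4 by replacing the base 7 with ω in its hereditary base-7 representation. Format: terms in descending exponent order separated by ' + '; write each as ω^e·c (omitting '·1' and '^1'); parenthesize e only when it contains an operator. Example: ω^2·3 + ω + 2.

ω^2

base 3: 12 = 3^2 + 3; at 4: 4^2 + 4 = 20; next = 19
base 4: 19 = 4^2 + 3; at 5: 5^2 + 3 = 28; next = 27
base 5: 27 = 5^2 + 2; at 6: 6^2 + 2 = 38; next = 37
base 6: 37 = 6^2 + 1; at 7: 7^2 + 1 = 50; next = 49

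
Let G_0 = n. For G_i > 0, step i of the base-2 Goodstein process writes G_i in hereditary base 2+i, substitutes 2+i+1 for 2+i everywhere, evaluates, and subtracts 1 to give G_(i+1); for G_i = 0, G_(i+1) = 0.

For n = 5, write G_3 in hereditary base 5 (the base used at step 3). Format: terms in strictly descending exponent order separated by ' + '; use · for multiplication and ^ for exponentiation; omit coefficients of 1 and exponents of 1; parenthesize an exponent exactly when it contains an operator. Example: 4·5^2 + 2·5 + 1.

3·5^3 + 3·5^2 + 3·5 + 2

5 —HB2→ 2^2 + 1 —bump→ 3^3 + 1 = 28 —(−1)→ 27
27 —HB3→ 3^3 —bump→ 4^4 = 256 —(−1)→ 255
255 —HB4→ 3·4^3 + 3·4^2 + 3·4 + 3 —bump→ 3·5^3 + 3·5^2 + 3·5 + 3 = 468 —(−1)→ 467
467 —HB5→ 3·5^3 + 3·5^2 + 3·5 + 2 —bump→ 3·6^3 + 3·6^2 + 3·6 + 2 = 776 —(−1)→ 775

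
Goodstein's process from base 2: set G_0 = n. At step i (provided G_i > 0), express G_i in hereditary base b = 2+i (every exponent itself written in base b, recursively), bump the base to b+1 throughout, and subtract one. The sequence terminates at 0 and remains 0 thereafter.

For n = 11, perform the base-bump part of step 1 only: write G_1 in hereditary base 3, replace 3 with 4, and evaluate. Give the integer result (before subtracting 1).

1028

(0) 11|_2 = 2^(2 + 1) + 2 + 1 ↦ 3^(3 + 1) + 3 + 1|_3 = 85 ⇒ 84
(1) 84|_3 = 3^(3 + 1) + 3 ↦ 4^(4 + 1) + 4|_4 = 1028 ⇒ 1027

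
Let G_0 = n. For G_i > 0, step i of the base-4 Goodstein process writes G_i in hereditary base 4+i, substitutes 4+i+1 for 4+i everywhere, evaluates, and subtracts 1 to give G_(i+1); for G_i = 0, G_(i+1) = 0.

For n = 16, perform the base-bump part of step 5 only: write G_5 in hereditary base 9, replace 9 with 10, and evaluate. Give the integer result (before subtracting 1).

i=0: 16 = 4^2 (b=4); 4→5: 5^2 = 25; 25−1 = 24
i=1: 24 = 4·5 + 4 (b=5); 5→6: 4·6 + 4 = 28; 28−1 = 27
i=2: 27 = 4·6 + 3 (b=6); 6→7: 4·7 + 3 = 31; 31−1 = 30
i=3: 30 = 4·7 + 2 (b=7); 7→8: 4·8 + 2 = 34; 34−1 = 33
i=4: 33 = 4·8 + 1 (b=8); 8→9: 4·9 + 1 = 37; 37−1 = 36
i=5: 36 = 4·9 (b=9); 9→10: 4·10 = 40; 40−1 = 39

40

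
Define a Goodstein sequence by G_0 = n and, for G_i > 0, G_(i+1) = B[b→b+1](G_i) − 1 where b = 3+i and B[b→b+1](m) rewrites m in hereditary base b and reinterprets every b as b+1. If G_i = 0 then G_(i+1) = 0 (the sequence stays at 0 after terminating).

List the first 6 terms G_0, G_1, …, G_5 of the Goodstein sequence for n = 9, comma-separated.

9, 15, 17, 19, 21, 23

G_0 = 9. HB_3(9) = 3^2. Bump = 16. G_1 = 15.
G_1 = 15. HB_4(15) = 3·4 + 3. Bump = 18. G_2 = 17.
G_2 = 17. HB_5(17) = 3·5 + 2. Bump = 20. G_3 = 19.
G_3 = 19. HB_6(19) = 3·6 + 1. Bump = 22. G_4 = 21.
G_4 = 21. HB_7(21) = 3·7. Bump = 24. G_5 = 23.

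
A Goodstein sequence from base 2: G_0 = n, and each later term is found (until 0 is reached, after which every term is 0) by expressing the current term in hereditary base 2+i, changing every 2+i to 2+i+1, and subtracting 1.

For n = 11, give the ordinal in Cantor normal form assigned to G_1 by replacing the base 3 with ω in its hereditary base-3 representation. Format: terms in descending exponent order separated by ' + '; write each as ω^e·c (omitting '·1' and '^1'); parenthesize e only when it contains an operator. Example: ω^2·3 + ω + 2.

(0) 11|_2 = 2^(2 + 1) + 2 + 1 ↦ 3^(3 + 1) + 3 + 1|_3 = 85 ⇒ 84
(1) 84|_3 = 3^(3 + 1) + 3 ↦ 4^(4 + 1) + 4|_4 = 1028 ⇒ 1027

ω^(ω + 1) + ω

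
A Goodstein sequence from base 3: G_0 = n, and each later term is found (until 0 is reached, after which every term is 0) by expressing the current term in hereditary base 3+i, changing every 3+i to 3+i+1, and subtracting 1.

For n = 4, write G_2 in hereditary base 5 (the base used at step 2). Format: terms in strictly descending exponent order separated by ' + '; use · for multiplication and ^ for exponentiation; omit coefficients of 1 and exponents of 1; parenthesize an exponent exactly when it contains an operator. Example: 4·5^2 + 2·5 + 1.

i=0: 4 = 3 + 1 (b=3); 3→4: 4 + 1 = 5; 5−1 = 4
i=1: 4 = 4 (b=4); 4→5: 5 = 5; 5−1 = 4
i=2: 4 = 4 (b=5); 5→6: 4 = 4; 4−1 = 3

4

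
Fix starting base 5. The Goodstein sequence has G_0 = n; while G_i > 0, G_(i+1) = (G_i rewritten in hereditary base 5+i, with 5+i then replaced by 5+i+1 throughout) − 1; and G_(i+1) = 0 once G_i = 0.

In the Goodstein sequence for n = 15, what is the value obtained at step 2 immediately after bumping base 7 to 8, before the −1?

step 0: 15 = 3·5; sub 6 for 5: 3·6; = 18; G_1 = 18−1 = 17
step 1: 17 = 2·6 + 5; sub 7 for 6: 2·7 + 5; = 19; G_2 = 19−1 = 18
step 2: 18 = 2·7 + 4; sub 8 for 7: 2·8 + 4; = 20; G_3 = 20−1 = 19

20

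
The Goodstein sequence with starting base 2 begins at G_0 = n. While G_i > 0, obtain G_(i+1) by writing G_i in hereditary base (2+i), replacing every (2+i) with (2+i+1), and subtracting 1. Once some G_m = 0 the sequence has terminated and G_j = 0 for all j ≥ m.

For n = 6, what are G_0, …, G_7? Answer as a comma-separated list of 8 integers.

step 0: 6 = 2^2 + 2; sub 3 for 2: 3^3 + 3; = 30; G_1 = 30−1 = 29
step 1: 29 = 3^3 + 2; sub 4 for 3: 4^4 + 2; = 258; G_2 = 258−1 = 257
step 2: 257 = 4^4 + 1; sub 5 for 4: 5^5 + 1; = 3126; G_3 = 3126−1 = 3125
step 3: 3125 = 5^5; sub 6 for 5: 6^6; = 46656; G_4 = 46656−1 = 46655
step 4: 46655 = 5·6^5 + 5·6^4 + 5·6^3 + 5·6^2 + 5·6 + 5; sub 7 for 6: 5·7^5 + 5·7^4 + 5·7^3 + 5·7^2 + 5·7 + 5; = 98040; G_5 = 98040−1 = 98039
step 5: 98039 = 5·7^5 + 5·7^4 + 5·7^3 + 5·7^2 + 5·7 + 4; sub 8 for 7: 5·8^5 + 5·8^4 + 5·8^3 + 5·8^2 + 5·8 + 4; = 187244; G_6 = 187244−1 = 187243
step 6: 187243 = 5·8^5 + 5·8^4 + 5·8^3 + 5·8^2 + 5·8 + 3; sub 9 for 8: 5·9^5 + 5·9^4 + 5·9^3 + 5·9^2 + 5·9 + 3; = 332148; G_7 = 332148−1 = 332147

6, 29, 257, 3125, 46655, 98039, 187243, 332147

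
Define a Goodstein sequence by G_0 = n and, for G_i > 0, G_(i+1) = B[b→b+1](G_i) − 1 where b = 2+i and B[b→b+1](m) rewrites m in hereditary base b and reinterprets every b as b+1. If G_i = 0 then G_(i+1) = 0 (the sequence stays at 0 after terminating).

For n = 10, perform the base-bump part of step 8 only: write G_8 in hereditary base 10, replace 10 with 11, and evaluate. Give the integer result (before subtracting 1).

1426559238831

G_0 = 10. HB_2(10) = 2^(2 + 1) + 2. Bump = 84. G_1 = 83.
G_1 = 83. HB_3(83) = 3^(3 + 1) + 2. Bump = 1026. G_2 = 1025.
G_2 = 1025. HB_4(1025) = 4^(4 + 1) + 1. Bump = 15626. G_3 = 15625.
G_3 = 15625. HB_5(15625) = 5^(5 + 1). Bump = 279936. G_4 = 279935.
G_4 = 279935. HB_6(279935) = 5·6^6 + 5·6^5 + 5·6^4 + 5·6^3 + 5·6^2 + 5·6 + 5. Bump = 4215755. G_5 = 4215754.
G_5 = 4215754. HB_7(4215754) = 5·7^7 + 5·7^5 + 5·7^4 + 5·7^3 + 5·7^2 + 5·7 + 4. Bump = 84073324. G_6 = 84073323.
G_6 = 84073323. HB_8(84073323) = 5·8^8 + 5·8^5 + 5·8^4 + 5·8^3 + 5·8^2 + 5·8 + 3. Bump = 1937434593. G_7 = 1937434592.
G_7 = 1937434592. HB_9(1937434592) = 5·9^9 + 5·9^5 + 5·9^4 + 5·9^3 + 5·9^2 + 5·9 + 2. Bump = 50000555552. G_8 = 50000555551.
G_8 = 50000555551. HB_10(50000555551) = 5·10^10 + 5·10^5 + 5·10^4 + 5·10^3 + 5·10^2 + 5·10 + 1. Bump = 1426559238831. G_9 = 1426559238830.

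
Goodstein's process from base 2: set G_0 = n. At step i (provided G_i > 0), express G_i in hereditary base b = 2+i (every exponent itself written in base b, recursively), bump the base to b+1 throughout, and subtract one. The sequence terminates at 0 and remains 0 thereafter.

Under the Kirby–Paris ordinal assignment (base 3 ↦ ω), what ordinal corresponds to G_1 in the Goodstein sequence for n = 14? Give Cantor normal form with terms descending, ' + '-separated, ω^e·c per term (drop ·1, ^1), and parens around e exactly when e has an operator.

[0] 14 ≡ 2^(2 + 1) + 2^2 + 2 (base 2). Lift 3: 111. −1: 110.
[1] 110 ≡ 3^(3 + 1) + 3^3 + 2 (base 3). Lift 4: 1282. −1: 1281.

ω^(ω + 1) + ω^ω + 2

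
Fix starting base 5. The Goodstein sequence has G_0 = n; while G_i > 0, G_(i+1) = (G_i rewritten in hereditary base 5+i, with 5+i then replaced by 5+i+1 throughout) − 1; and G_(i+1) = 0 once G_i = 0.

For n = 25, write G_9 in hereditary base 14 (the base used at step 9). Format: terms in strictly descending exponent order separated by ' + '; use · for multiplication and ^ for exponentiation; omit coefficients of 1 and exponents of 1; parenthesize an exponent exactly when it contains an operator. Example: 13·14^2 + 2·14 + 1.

4·14 + 9

G_0 = 25. HB_5(25) = 5^2. Bump = 36. G_1 = 35.
G_1 = 35. HB_6(35) = 5·6 + 5. Bump = 40. G_2 = 39.
G_2 = 39. HB_7(39) = 5·7 + 4. Bump = 44. G_3 = 43.
G_3 = 43. HB_8(43) = 5·8 + 3. Bump = 48. G_4 = 47.
G_4 = 47. HB_9(47) = 5·9 + 2. Bump = 52. G_5 = 51.
G_5 = 51. HB_10(51) = 5·10 + 1. Bump = 56. G_6 = 55.
G_6 = 55. HB_11(55) = 5·11. Bump = 60. G_7 = 59.
G_7 = 59. HB_12(59) = 4·12 + 11. Bump = 63. G_8 = 62.
G_8 = 62. HB_13(62) = 4·13 + 10. Bump = 66. G_9 = 65.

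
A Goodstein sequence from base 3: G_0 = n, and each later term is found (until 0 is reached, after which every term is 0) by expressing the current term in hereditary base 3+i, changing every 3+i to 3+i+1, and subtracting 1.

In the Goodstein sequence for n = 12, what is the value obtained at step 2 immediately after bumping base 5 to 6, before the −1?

G_0=12  [base 3] 3^2 + 3  →[3↦4]→  4^2 + 4 = 20  −1 ⇒ G_1=19
G_1=19  [base 4] 4^2 + 3  →[4↦5]→  5^2 + 3 = 28  −1 ⇒ G_2=27

38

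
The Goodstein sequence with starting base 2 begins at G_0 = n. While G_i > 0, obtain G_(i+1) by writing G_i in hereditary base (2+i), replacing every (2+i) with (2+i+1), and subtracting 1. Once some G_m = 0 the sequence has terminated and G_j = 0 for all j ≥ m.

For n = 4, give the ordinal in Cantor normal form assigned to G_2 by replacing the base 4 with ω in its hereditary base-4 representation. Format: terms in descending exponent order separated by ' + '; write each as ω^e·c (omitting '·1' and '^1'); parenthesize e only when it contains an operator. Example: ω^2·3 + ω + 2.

ω^2·2 + ω·2 + 1

base 2: 4 = 2^2; at 3: 3^3 = 27; next = 26
base 3: 26 = 2·3^2 + 2·3 + 2; at 4: 2·4^2 + 2·4 + 2 = 42; next = 41
base 4: 41 = 2·4^2 + 2·4 + 1; at 5: 2·5^2 + 2·5 + 1 = 61; next = 60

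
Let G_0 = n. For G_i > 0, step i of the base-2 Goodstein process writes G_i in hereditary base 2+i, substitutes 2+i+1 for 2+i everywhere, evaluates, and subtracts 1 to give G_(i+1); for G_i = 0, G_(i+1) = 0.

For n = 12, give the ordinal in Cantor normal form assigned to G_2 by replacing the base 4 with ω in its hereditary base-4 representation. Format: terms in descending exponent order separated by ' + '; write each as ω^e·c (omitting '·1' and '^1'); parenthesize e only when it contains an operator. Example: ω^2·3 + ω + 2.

ω^(ω + 1) + ω^2·2 + ω·2 + 1

G_0 = 12. HB_2(12) = 2^(2 + 1) + 2^2. Bump = 108. G_1 = 107.
G_1 = 107. HB_3(107) = 3^(3 + 1) + 2·3^2 + 2·3 + 2. Bump = 1066. G_2 = 1065.
G_2 = 1065. HB_4(1065) = 4^(4 + 1) + 2·4^2 + 2·4 + 1. Bump = 15686. G_3 = 15685.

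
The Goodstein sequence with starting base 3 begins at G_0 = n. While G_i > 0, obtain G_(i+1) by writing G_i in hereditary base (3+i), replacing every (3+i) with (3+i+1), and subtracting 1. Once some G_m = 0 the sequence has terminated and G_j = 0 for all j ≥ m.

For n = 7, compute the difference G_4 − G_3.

G_0 = 7. HB_3(7) = 2·3 + 1. Bump = 9. G_1 = 8.
G_1 = 8. HB_4(8) = 2·4. Bump = 10. G_2 = 9.
G_2 = 9. HB_5(9) = 5 + 4. Bump = 10. G_3 = 9.
G_3 = 9. HB_6(9) = 6 + 3. Bump = 10. G_4 = 9.

0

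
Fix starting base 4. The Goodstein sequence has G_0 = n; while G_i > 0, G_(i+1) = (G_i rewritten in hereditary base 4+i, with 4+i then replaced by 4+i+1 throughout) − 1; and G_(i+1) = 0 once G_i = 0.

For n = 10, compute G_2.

G_0=10  [base 4] 2·4 + 2  →[4↦5]→  2·5 + 2 = 12  −1 ⇒ G_1=11
G_1=11  [base 5] 2·5 + 1  →[5↦6]→  2·6 + 1 = 13  −1 ⇒ G_2=12
G_2=12  [base 6] 2·6  →[6↦7]→  2·7 = 14  −1 ⇒ G_3=13

12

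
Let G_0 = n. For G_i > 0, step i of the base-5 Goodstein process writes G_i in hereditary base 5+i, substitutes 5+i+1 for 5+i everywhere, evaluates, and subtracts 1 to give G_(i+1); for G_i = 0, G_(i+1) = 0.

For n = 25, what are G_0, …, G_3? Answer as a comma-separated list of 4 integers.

25, 35, 39, 43

base 5: 25 = 5^2; at 6: 6^2 = 36; next = 35
base 6: 35 = 5·6 + 5; at 7: 5·7 + 5 = 40; next = 39
base 7: 39 = 5·7 + 4; at 8: 5·8 + 4 = 44; next = 43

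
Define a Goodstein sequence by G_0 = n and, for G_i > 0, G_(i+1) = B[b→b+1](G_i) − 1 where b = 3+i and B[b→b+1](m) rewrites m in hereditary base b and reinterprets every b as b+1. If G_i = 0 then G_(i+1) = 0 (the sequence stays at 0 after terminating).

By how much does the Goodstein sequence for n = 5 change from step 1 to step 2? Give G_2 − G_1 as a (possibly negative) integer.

0

[0] 5 ≡ 3 + 2 (base 3). Lift 4: 6. −1: 5.
[1] 5 ≡ 4 + 1 (base 4). Lift 5: 6. −1: 5.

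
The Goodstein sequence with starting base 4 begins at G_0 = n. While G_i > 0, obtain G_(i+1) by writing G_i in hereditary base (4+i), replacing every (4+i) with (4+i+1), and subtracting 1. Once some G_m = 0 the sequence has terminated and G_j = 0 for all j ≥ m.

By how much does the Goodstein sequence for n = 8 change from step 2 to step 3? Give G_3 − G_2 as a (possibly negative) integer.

(0) 8|_4 = 2·4 ↦ 2·5|_5 = 10 ⇒ 9
(1) 9|_5 = 5 + 4 ↦ 6 + 4|_6 = 10 ⇒ 9
(2) 9|_6 = 6 + 3 ↦ 7 + 3|_7 = 10 ⇒ 9

0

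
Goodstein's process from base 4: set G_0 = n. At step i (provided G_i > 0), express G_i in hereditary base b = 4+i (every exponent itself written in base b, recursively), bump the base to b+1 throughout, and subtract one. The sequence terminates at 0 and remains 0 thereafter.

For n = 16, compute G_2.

27

16 —HB4→ 4^2 —bump→ 5^2 = 25 —(−1)→ 24
24 —HB5→ 4·5 + 4 —bump→ 4·6 + 4 = 28 —(−1)→ 27
27 —HB6→ 4·6 + 3 —bump→ 4·7 + 3 = 31 —(−1)→ 30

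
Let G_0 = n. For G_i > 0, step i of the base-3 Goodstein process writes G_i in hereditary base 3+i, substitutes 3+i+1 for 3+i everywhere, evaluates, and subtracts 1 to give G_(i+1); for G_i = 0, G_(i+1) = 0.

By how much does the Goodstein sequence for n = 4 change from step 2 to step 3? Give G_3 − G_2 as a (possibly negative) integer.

-1

i=0: 4 = 3 + 1 (b=3); 3→4: 4 + 1 = 5; 5−1 = 4
i=1: 4 = 4 (b=4); 4→5: 5 = 5; 5−1 = 4
i=2: 4 = 4 (b=5); 5→6: 4 = 4; 4−1 = 3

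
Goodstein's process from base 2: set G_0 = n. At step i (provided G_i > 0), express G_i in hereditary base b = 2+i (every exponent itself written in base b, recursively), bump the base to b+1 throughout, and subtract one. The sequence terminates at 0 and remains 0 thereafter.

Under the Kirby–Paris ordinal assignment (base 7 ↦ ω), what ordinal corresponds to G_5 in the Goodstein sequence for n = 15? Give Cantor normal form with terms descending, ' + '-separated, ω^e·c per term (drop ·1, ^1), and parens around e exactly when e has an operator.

G_0 = 15. HB_2(15) = 2^(2 + 1) + 2^2 + 2 + 1. Bump = 112. G_1 = 111.
G_1 = 111. HB_3(111) = 3^(3 + 1) + 3^3 + 3. Bump = 1284. G_2 = 1283.
G_2 = 1283. HB_4(1283) = 4^(4 + 1) + 4^4 + 3. Bump = 18753. G_3 = 18752.
G_3 = 18752. HB_5(18752) = 5^(5 + 1) + 5^5 + 2. Bump = 326594. G_4 = 326593.
G_4 = 326593. HB_6(326593) = 6^(6 + 1) + 6^6 + 1. Bump = 6588345. G_5 = 6588344.

ω^(ω + 1) + ω^ω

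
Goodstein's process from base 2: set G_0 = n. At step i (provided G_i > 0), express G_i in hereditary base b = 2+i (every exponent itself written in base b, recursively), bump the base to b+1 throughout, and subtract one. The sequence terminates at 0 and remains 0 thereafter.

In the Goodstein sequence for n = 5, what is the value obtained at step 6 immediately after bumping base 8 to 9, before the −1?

step 0: 5 = 2^2 + 1; sub 3 for 2: 3^3 + 1; = 28; G_1 = 28−1 = 27
step 1: 27 = 3^3; sub 4 for 3: 4^4; = 256; G_2 = 256−1 = 255
step 2: 255 = 3·4^3 + 3·4^2 + 3·4 + 3; sub 5 for 4: 3·5^3 + 3·5^2 + 3·5 + 3; = 468; G_3 = 468−1 = 467
step 3: 467 = 3·5^3 + 3·5^2 + 3·5 + 2; sub 6 for 5: 3·6^3 + 3·6^2 + 3·6 + 2; = 776; G_4 = 776−1 = 775
step 4: 775 = 3·6^3 + 3·6^2 + 3·6 + 1; sub 7 for 6: 3·7^3 + 3·7^2 + 3·7 + 1; = 1198; G_5 = 1198−1 = 1197
step 5: 1197 = 3·7^3 + 3·7^2 + 3·7; sub 8 for 7: 3·8^3 + 3·8^2 + 3·8; = 1752; G_6 = 1752−1 = 1751

2455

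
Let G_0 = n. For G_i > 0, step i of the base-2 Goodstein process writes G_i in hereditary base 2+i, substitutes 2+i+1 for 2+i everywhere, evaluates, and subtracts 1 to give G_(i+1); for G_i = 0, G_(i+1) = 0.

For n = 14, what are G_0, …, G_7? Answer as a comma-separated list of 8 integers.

i=0: 14 = 2^(2 + 1) + 2^2 + 2 (b=2); 2→3: 3^(3 + 1) + 3^3 + 3 = 111; 111−1 = 110
i=1: 110 = 3^(3 + 1) + 3^3 + 2 (b=3); 3→4: 4^(4 + 1) + 4^4 + 2 = 1282; 1282−1 = 1281
i=2: 1281 = 4^(4 + 1) + 4^4 + 1 (b=4); 4→5: 5^(5 + 1) + 5^5 + 1 = 18751; 18751−1 = 18750
i=3: 18750 = 5^(5 + 1) + 5^5 (b=5); 5→6: 6^(6 + 1) + 6^6 = 326592; 326592−1 = 326591
i=4: 326591 = 6^(6 + 1) + 5·6^5 + 5·6^4 + 5·6^3 + 5·6^2 + 5·6 + 5 (b=6); 6→7: 7^(7 + 1) + 5·7^5 + 5·7^4 + 5·7^3 + 5·7^2 + 5·7 + 5 = 5862841; 5862841−1 = 5862840
i=5: 5862840 = 7^(7 + 1) + 5·7^5 + 5·7^4 + 5·7^3 + 5·7^2 + 5·7 + 4 (b=7); 7→8: 8^(8 + 1) + 5·8^5 + 5·8^4 + 5·8^3 + 5·8^2 + 5·8 + 4 = 134404972; 134404972−1 = 134404971
i=6: 134404971 = 8^(8 + 1) + 5·8^5 + 5·8^4 + 5·8^3 + 5·8^2 + 5·8 + 3 (b=8); 8→9: 9^(9 + 1) + 5·9^5 + 5·9^4 + 5·9^3 + 5·9^2 + 5·9 + 3 = 3487116549; 3487116549−1 = 3487116548

14, 110, 1281, 18750, 326591, 5862840, 134404971, 3487116548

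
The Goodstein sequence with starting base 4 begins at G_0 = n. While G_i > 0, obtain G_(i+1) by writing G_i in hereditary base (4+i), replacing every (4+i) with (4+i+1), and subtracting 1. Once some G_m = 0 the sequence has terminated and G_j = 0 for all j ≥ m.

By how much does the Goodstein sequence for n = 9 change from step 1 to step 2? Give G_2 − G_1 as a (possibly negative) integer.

1

step 0: 9 = 2·4 + 1; sub 5 for 4: 2·5 + 1; = 11; G_1 = 11−1 = 10
step 1: 10 = 2·5; sub 6 for 5: 2·6; = 12; G_2 = 12−1 = 11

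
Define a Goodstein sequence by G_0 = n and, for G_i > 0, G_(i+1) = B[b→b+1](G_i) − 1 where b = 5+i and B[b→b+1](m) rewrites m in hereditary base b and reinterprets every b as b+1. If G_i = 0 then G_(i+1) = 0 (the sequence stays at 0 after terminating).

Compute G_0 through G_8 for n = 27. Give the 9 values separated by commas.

27, 37, 49, 63, 69, 75, 81, 87, 93

G_0=27  [base 5] 5^2 + 2  →[5↦6]→  6^2 + 2 = 38  −1 ⇒ G_1=37
G_1=37  [base 6] 6^2 + 1  →[6↦7]→  7^2 + 1 = 50  −1 ⇒ G_2=49
G_2=49  [base 7] 7^2  →[7↦8]→  8^2 = 64  −1 ⇒ G_3=63
G_3=63  [base 8] 7·8 + 7  →[8↦9]→  7·9 + 7 = 70  −1 ⇒ G_4=69
G_4=69  [base 9] 7·9 + 6  →[9↦10]→  7·10 + 6 = 76  −1 ⇒ G_5=75
G_5=75  [base 10] 7·10 + 5  →[10↦11]→  7·11 + 5 = 82  −1 ⇒ G_6=81
G_6=81  [base 11] 7·11 + 4  →[11↦12]→  7·12 + 4 = 88  −1 ⇒ G_7=87
G_7=87  [base 12] 7·12 + 3  →[12↦13]→  7·13 + 3 = 94  −1 ⇒ G_8=93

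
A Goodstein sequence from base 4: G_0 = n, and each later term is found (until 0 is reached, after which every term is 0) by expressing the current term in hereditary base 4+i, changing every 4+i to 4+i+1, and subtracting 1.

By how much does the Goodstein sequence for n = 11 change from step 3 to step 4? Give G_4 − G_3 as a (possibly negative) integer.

11 —HB4→ 2·4 + 3 —bump→ 2·5 + 3 = 13 —(−1)→ 12
12 —HB5→ 2·5 + 2 —bump→ 2·6 + 2 = 14 —(−1)→ 13
13 —HB6→ 2·6 + 1 —bump→ 2·7 + 1 = 15 —(−1)→ 14
14 —HB7→ 2·7 —bump→ 2·8 = 16 —(−1)→ 15

1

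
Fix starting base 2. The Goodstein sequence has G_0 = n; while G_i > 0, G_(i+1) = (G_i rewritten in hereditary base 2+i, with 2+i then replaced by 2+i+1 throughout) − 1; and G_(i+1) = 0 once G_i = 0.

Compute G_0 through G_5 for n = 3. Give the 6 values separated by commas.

3, 3, 3, 2, 1, 0

step 0: 3 = 2 + 1; sub 3 for 2: 3 + 1; = 4; G_1 = 4−1 = 3
step 1: 3 = 3; sub 4 for 3: 4; = 4; G_2 = 4−1 = 3
step 2: 3 = 3; sub 5 for 4: 3; = 3; G_3 = 3−1 = 2
step 3: 2 = 2; sub 6 for 5: 2; = 2; G_4 = 2−1 = 1
step 4: 1 = 1; sub 7 for 6: 1; = 1; G_5 = 1−1 = 0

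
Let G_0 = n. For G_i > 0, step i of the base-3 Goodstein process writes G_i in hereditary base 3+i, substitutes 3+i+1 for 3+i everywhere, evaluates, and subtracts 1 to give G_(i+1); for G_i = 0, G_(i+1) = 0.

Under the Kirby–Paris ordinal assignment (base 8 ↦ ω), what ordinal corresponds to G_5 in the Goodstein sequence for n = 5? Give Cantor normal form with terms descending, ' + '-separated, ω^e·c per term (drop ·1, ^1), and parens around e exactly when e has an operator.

3

[0] 5 ≡ 3 + 2 (base 3). Lift 4: 6. −1: 5.
[1] 5 ≡ 4 + 1 (base 4). Lift 5: 6. −1: 5.
[2] 5 ≡ 5 (base 5). Lift 6: 6. −1: 5.
[3] 5 ≡ 5 (base 6). Lift 7: 5. −1: 4.
[4] 4 ≡ 4 (base 7). Lift 8: 4. −1: 3.
[5] 3 ≡ 3 (base 8). Lift 9: 3. −1: 2.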